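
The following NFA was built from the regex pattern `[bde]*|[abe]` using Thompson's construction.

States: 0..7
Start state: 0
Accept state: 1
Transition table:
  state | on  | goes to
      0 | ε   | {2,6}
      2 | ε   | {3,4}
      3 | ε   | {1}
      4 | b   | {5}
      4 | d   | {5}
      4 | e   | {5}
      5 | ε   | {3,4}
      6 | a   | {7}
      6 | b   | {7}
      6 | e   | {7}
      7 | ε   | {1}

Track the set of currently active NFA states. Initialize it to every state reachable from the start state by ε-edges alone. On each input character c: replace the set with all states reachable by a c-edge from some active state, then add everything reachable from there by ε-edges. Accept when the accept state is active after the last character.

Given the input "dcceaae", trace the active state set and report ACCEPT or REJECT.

Answer: REJECT

Steps:
start: ε-closure({0}) = {0,1,2,3,4,6}
'd' @ 1: {1,3,4,5}  (accept∈set)
'c' @ 2: {}  — no active states
rest 'ceaae' ignored (set empty)
end set {} — state 1 not in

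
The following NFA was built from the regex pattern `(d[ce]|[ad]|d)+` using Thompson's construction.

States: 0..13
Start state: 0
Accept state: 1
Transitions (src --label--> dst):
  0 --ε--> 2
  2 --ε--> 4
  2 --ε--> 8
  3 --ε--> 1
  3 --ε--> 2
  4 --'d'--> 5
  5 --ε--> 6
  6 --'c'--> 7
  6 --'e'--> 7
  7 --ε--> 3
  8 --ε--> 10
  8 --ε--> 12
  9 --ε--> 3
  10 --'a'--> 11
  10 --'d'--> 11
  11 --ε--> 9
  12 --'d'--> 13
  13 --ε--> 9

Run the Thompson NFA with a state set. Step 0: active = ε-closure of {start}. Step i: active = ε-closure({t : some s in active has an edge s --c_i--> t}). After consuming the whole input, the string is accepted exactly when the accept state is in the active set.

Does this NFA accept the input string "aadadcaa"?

Answer: ACCEPT

Steps:
S₀ = ε-closure({0}) = {0,2,4,8,10,12}
'a' @ 1: {1,2,3,4,8,9,10,11,12}  [accepting]
'a' @ 2: {1,2,3,4,8,9,10,11,12}  [accepting]
'd' @ 3: {1,2,3,4,5,6,8,9,10,11,12,13}  [accepting]
'a' @ 4: {1,2,3,4,8,9,10,11,12}  [accepting]
'd' @ 5: {1,2,3,4,5,6,8,9,10,11,12,13}  [accepting]
'c' @ 6: {1,2,3,4,7,8,10,12}  [accepting]
'a' @ 7: {1,2,3,4,8,9,10,11,12}  [accepting]
'a' @ 8: {1,2,3,4,8,9,10,11,12}  [accepting]
end set {1,2,3,4,8,9,10,11,12} — state 1 in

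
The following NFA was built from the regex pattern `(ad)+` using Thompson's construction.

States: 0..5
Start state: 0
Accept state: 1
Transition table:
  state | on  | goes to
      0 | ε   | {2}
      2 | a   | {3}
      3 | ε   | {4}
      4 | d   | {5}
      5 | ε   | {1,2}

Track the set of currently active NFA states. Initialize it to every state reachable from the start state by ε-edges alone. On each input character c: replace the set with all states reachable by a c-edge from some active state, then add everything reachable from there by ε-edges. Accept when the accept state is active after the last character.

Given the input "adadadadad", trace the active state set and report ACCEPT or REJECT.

start: ε-closure({0}) = {0,2}
'a' @ 1: {3,4}
'd' @ 2: {1,2,5}  ✓accept
'a' @ 3: {3,4}
'd' @ 4: {1,2,5}  ✓accept
'a' @ 5: {3,4}
'd' @ 6: {1,2,5}  ✓accept
'a' @ 7: {3,4}
'd' @ 8: {1,2,5}  ✓accept
'a' @ 9: {3,4}
'd' @ 10: {1,2,5}  ✓accept
final: {1,2,5}; accept 1 in set

Answer: ACCEPT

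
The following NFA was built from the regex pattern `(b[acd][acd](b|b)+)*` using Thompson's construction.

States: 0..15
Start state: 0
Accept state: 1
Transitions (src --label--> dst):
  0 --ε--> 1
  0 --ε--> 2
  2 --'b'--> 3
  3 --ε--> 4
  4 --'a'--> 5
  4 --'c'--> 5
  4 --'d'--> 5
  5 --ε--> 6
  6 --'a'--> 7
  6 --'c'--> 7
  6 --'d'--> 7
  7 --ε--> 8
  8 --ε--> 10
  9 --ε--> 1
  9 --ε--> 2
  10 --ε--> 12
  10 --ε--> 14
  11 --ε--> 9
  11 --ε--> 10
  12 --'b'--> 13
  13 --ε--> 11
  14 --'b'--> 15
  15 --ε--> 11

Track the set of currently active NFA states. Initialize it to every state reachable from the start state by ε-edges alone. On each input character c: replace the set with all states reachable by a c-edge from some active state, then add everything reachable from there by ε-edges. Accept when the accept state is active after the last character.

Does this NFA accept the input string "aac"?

initial (ε-close {0}): {0,1,2}
'a' @ 1: {}  — no active states
rest 'ac' ignored (set empty)
final: {}; accept 1 not in set

Answer: REJECT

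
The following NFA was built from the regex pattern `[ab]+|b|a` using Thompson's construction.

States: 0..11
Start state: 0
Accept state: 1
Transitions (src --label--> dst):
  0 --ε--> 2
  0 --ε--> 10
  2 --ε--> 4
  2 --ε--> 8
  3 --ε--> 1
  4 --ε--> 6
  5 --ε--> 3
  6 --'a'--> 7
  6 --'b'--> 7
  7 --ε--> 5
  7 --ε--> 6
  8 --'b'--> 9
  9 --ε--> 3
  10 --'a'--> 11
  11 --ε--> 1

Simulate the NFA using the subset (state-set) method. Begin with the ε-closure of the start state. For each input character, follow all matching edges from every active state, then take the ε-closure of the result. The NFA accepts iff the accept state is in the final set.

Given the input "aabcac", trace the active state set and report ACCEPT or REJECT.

initial (ε-close {0}): {0,2,4,6,8,10}
'a' @ 1: {1,3,5,6,7,11}  [accepting]
'a' @ 2: {1,3,5,6,7}  [accepting]
'b' @ 3: {1,3,5,6,7}  [accepting]
'c' @ 4: {}  — state set empty
rest 'ac' ignored (set empty)
after full input: {}  (accept=1 not in)

Answer: REJECT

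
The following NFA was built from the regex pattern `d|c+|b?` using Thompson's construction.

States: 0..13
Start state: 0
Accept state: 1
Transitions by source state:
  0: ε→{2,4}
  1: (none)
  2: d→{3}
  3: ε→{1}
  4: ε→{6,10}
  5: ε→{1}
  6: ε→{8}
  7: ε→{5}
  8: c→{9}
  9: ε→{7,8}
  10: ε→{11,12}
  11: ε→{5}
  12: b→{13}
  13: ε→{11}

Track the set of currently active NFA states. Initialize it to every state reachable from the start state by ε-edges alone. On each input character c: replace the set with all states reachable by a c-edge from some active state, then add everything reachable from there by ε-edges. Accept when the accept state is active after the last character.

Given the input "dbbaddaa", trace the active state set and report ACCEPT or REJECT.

Answer: REJECT

Steps:
initial (ε-close {0}): {0,1,2,4,5,6,8,10,11,12}
'd' @ 1: {1,3}  [accepting]
'b' @ 2: {}  — no active states
rest 'baddaa' ignored (set empty)
end set {} — state 1 not in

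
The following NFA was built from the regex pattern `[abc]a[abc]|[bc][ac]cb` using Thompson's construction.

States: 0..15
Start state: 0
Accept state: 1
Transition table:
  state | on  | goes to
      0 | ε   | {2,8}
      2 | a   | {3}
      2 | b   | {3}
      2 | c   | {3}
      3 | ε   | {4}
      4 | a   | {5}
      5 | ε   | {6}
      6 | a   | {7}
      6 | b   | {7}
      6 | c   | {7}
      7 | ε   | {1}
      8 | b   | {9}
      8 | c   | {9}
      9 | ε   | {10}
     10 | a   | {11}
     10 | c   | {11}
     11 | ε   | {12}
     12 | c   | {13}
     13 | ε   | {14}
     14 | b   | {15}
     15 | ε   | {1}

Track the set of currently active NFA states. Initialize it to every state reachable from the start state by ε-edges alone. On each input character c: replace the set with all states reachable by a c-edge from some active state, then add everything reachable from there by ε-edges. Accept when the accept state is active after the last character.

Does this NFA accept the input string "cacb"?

Answer: ACCEPT

Derivation:
S₀ = ε-closure({0}) = {0,2,8}
'c' @ 1: {3,4,9,10}
'a' @ 2: {5,6,11,12}
'c' @ 3: {1,7,13,14}  [accepting]
'b' @ 4: {1,15}  [accepting]
final: {1,15}; accept 1 in set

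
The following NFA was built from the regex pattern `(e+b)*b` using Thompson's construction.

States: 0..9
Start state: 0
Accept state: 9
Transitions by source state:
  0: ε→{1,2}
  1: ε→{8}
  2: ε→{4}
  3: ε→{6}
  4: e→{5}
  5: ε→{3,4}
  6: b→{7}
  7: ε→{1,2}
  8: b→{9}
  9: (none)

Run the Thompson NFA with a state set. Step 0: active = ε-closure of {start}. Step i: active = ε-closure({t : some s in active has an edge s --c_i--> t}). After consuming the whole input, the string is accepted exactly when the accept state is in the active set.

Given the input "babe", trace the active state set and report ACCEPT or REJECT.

Answer: REJECT

Derivation:
start: ε-closure({0}) = {0,1,2,4,8}
'b' @ 1: {9}  [accepting]
'a' @ 2: {}  — state set empty
rest 'be' ignored (set empty)
end set {} — state 9 not in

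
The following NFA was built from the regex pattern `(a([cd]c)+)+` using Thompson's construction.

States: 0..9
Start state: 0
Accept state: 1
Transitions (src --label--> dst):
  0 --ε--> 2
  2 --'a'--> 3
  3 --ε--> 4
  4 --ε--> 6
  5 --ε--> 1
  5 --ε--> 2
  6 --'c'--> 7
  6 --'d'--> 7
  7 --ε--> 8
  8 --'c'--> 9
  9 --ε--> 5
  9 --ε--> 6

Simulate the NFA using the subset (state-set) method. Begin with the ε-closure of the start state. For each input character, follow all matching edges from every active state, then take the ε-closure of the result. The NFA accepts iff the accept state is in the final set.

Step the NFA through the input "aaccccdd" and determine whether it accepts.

S₀ = ε-closure({0}) = {0,2}
'a' @ 1: {3,4,6}
'a' @ 2: {}  — no active states
rest 'ccccdd' ignored (set empty)
end set {} — state 1 not in

Answer: REJECT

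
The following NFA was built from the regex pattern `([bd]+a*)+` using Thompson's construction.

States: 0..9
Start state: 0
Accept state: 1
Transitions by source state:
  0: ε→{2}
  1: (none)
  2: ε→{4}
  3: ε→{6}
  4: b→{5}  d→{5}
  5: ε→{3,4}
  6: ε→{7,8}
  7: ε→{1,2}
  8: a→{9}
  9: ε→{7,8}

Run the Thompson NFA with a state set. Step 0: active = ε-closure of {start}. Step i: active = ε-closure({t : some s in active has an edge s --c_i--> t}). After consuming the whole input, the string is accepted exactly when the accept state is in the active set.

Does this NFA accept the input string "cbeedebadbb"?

initial (ε-close {0}): {0,2,4}
'c' @ 1: {}  — state set empty
rest 'beedebadbb' ignored (set empty)
final: {}; accept 1 not in set

Answer: REJECT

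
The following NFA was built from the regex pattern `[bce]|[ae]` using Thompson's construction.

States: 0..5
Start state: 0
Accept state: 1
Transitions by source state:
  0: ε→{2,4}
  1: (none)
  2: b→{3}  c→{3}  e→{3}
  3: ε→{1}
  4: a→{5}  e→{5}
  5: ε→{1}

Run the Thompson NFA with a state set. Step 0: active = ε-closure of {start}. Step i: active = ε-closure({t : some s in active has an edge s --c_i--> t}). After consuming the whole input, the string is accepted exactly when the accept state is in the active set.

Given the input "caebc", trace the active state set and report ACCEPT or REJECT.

Answer: REJECT

Trace:
S₀ = ε-closure({0}) = {0,2,4}
'c' @ 1: {1,3}  (accept∈set)
'a' @ 2: {}  — state set empty
rest 'ebc' ignored (set empty)
end set {} — state 1 not in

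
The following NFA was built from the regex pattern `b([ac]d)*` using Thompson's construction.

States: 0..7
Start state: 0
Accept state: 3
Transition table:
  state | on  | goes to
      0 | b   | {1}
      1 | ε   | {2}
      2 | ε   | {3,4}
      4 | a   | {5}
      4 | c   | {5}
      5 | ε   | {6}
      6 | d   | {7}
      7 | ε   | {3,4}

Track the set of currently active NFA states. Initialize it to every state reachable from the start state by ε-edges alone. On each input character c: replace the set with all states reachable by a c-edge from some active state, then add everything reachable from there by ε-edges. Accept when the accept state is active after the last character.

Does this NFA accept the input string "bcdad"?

start: ε-closure({0}) = {0}
'b' @ 1: {1,2,3,4}  [accepting]
'c' @ 2: {5,6}
'd' @ 3: {3,4,7}  [accepting]
'a' @ 4: {5,6}
'd' @ 5: {3,4,7}  [accepting]
after full input: {3,4,7}  (accept=3 in)

Answer: ACCEPT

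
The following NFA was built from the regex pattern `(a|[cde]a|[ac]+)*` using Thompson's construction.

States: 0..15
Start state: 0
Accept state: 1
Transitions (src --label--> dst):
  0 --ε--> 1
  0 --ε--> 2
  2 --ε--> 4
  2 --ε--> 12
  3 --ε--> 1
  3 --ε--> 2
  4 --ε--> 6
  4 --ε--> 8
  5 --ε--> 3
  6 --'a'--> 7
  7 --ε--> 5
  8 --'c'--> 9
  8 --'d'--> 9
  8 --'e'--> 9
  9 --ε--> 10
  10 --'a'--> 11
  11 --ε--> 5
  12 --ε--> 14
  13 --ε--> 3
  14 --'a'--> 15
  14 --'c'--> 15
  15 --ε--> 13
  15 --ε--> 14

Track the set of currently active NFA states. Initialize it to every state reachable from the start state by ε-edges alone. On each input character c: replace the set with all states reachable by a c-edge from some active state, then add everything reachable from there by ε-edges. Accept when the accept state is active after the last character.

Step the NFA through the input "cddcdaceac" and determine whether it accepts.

initial (ε-close {0}): {0,1,2,4,6,8,12,14}
'c' @ 1: {1,2,3,4,6,8,9,10,12,13,14,15}  (accept∈set)
'd' @ 2: {9,10}
'd' @ 3: {}  — no active states
rest 'cdaceac' ignored (set empty)
end set {} — state 1 not in

Answer: REJECT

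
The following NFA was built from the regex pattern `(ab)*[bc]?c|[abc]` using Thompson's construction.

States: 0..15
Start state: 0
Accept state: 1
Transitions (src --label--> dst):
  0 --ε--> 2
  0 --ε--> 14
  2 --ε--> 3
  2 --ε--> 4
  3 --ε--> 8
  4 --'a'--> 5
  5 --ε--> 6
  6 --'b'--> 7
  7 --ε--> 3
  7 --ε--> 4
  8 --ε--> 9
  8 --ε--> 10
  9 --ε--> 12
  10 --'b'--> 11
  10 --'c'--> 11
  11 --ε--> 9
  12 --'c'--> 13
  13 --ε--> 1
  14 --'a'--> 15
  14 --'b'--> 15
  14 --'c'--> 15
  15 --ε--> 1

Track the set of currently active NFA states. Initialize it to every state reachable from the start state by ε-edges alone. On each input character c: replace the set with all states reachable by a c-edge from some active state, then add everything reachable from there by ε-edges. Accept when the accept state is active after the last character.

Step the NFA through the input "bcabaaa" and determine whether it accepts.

S₀ = ε-closure({0}) = {0,2,3,4,8,9,10,12,14}
'b' @ 1: {1,9,11,12,15}  [accepting]
'c' @ 2: {1,13}  [accepting]
'a' @ 3: {}  — no active states
rest 'baaa' ignored (set empty)
after full input: {}  (accept=1 not in)

Answer: REJECT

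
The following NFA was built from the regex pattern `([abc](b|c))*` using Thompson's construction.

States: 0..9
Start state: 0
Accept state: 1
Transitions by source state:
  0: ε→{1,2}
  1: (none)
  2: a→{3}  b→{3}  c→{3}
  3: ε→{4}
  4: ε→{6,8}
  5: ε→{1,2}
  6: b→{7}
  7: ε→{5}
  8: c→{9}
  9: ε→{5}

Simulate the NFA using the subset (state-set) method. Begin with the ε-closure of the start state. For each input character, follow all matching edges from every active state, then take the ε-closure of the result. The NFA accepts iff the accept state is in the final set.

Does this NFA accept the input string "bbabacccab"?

S₀ = ε-closure({0}) = {0,1,2}
'b' @ 1: {3,4,6,8}
'b' @ 2: {1,2,5,7}  [accepting]
'a' @ 3: {3,4,6,8}
'b' @ 4: {1,2,5,7}  [accepting]
'a' @ 5: {3,4,6,8}
'c' @ 6: {1,2,5,9}  [accepting]
'c' @ 7: {3,4,6,8}
'c' @ 8: {1,2,5,9}  [accepting]
'a' @ 9: {3,4,6,8}
'b' @ 10: {1,2,5,7}  [accepting]
after full input: {1,2,5,7}  (accept=1 in)

Answer: ACCEPT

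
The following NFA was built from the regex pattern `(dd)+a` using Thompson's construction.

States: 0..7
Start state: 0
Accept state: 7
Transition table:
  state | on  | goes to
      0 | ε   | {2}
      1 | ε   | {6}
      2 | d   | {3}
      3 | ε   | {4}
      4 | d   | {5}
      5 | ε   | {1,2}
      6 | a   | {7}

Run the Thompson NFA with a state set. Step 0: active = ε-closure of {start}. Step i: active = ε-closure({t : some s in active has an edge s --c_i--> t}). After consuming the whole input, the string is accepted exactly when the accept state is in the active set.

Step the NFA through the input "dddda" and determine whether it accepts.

Answer: ACCEPT

Trace:
S₀ = ε-closure({0}) = {0,2}
'd' @ 1: {3,4}
'd' @ 2: {1,2,5,6}
'd' @ 3: {3,4}
'd' @ 4: {1,2,5,6}
'a' @ 5: {7}  (accept∈set)
after full input: {7}  (accept=7 in)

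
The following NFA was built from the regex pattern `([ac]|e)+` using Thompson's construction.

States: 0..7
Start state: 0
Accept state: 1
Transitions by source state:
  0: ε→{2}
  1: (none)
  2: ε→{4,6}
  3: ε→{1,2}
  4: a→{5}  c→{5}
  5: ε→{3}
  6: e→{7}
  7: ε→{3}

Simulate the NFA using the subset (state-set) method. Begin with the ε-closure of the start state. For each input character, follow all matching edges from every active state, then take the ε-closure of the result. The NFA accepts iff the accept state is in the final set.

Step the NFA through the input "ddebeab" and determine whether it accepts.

Answer: REJECT

Trace:
initial (ε-close {0}): {0,2,4,6}
'd' @ 1: {}  — dead — no transitions
rest 'debeab' ignored (set empty)
end set {} — state 1 not in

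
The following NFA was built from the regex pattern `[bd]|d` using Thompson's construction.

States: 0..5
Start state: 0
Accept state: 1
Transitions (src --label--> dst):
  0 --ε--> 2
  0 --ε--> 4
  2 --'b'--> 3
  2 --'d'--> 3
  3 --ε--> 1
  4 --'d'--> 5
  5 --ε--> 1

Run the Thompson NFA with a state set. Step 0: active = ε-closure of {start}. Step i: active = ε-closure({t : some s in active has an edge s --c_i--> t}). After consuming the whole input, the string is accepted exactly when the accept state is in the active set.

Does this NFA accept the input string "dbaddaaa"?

start: ε-closure({0}) = {0,2,4}
'd' @ 1: {1,3,5}  ✓accept
'b' @ 2: {}  — no active states
rest 'addaaa' ignored (set empty)
final: {}; accept 1 not in set

Answer: REJECT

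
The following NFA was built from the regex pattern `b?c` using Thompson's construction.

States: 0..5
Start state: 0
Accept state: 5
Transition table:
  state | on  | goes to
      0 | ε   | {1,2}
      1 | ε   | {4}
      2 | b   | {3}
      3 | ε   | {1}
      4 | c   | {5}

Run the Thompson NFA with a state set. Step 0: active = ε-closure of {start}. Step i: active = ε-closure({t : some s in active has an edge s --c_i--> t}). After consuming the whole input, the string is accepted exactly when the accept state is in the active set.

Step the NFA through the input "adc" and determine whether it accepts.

Answer: REJECT

Derivation:
start: ε-closure({0}) = {0,1,2,4}
'a' @ 1: {}  — no active states
rest 'dc' ignored (set empty)
after full input: {}  (accept=5 not in)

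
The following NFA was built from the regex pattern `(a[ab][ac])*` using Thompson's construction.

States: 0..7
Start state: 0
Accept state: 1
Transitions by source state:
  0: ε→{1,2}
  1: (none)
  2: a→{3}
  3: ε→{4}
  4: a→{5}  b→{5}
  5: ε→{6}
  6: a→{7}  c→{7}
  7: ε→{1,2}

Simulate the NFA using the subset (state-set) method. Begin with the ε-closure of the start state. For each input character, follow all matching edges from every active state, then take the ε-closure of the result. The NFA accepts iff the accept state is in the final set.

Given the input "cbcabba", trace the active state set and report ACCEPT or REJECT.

Answer: REJECT

Steps:
S₀ = ε-closure({0}) = {0,1,2}
'c' @ 1: {}  — dead — no transitions
rest 'bcabba' ignored (set empty)
after full input: {}  (accept=1 not in)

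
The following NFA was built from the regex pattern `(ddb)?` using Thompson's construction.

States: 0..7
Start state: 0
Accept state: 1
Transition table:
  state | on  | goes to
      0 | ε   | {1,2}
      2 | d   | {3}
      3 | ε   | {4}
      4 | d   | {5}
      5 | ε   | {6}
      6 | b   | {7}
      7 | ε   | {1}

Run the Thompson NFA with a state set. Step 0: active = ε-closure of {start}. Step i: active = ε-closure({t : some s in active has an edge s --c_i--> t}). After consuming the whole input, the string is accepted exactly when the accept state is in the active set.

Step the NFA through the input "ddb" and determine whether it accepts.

Answer: ACCEPT

Trace:
S₀ = ε-closure({0}) = {0,1,2}
'd' @ 1: {3,4}
'd' @ 2: {5,6}
'b' @ 3: {1,7}  ✓accept
end set {1,7} — state 1 in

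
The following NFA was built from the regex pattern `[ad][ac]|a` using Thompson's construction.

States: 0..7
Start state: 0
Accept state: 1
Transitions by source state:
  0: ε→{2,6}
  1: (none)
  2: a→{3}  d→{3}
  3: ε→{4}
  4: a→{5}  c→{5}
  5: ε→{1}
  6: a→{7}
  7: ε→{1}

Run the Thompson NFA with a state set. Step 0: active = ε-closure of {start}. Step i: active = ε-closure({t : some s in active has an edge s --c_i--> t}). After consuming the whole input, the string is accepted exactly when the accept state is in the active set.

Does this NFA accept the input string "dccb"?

S₀ = ε-closure({0}) = {0,2,6}
'd' @ 1: {3,4}
'c' @ 2: {1,5}  (accept∈set)
'c' @ 3: {}  — no active states
rest 'b' ignored (set empty)
end set {} — state 1 not in

Answer: REJECT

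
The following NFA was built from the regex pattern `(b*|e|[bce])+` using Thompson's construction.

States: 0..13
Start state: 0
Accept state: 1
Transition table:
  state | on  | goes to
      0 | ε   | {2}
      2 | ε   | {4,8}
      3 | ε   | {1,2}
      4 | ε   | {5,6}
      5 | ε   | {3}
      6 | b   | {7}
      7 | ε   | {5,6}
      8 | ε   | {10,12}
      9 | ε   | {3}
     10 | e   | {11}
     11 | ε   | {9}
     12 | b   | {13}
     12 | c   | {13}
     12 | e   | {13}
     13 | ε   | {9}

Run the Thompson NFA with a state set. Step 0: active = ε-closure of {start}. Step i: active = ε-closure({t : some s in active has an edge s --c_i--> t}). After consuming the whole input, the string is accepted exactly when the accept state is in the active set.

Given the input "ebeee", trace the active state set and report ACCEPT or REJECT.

initial (ε-close {0}): {0,1,2,3,4,5,6,8,10,12}
'e' @ 1: {1,2,3,4,5,6,8,9,10,11,12,13}  (accept∈set)
'b' @ 2: {1,2,3,4,5,6,7,8,9,10,12,13}  (accept∈set)
'e' @ 3: {1,2,3,4,5,6,8,9,10,11,12,13}  (accept∈set)
'e' @ 4: {1,2,3,4,5,6,8,9,10,11,12,13}  (accept∈set)
'e' @ 5: {1,2,3,4,5,6,8,9,10,11,12,13}  (accept∈set)
end set {1,2,3,4,5,6,8,9,10,11,12,13} — state 1 in

Answer: ACCEPT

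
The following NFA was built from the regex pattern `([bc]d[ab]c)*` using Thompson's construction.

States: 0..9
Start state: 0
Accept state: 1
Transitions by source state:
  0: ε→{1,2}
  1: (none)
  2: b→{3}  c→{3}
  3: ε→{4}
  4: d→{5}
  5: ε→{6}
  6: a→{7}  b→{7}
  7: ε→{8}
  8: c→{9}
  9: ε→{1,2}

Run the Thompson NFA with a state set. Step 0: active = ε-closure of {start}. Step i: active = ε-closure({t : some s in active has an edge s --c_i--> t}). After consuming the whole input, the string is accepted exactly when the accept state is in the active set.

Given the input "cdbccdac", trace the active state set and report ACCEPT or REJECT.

S₀ = ε-closure({0}) = {0,1,2}
'c' @ 1: {3,4}
'd' @ 2: {5,6}
'b' @ 3: {7,8}
'c' @ 4: {1,2,9}  (accept∈set)
'c' @ 5: {3,4}
'd' @ 6: {5,6}
'a' @ 7: {7,8}
'c' @ 8: {1,2,9}  (accept∈set)
after full input: {1,2,9}  (accept=1 in)

Answer: ACCEPT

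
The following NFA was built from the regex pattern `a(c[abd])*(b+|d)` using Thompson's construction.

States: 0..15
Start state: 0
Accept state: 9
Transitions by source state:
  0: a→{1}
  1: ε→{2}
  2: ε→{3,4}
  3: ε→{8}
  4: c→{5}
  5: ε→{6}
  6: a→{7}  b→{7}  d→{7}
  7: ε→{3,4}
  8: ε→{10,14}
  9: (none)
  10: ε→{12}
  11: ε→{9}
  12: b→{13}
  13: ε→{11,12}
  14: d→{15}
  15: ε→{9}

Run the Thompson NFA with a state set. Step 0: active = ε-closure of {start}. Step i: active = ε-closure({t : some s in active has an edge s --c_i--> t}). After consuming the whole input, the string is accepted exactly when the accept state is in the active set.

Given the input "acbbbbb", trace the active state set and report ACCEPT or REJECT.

Answer: ACCEPT

Derivation:
start: ε-closure({0}) = {0}
'a' @ 1: {1,2,3,4,8,10,12,14}
'c' @ 2: {5,6}
'b' @ 3: {3,4,7,8,10,12,14}
'b' @ 4: {9,11,12,13}  (accept∈set)
'b' @ 5: {9,11,12,13}  (accept∈set)
'b' @ 6: {9,11,12,13}  (accept∈set)
'b' @ 7: {9,11,12,13}  (accept∈set)
final: {9,11,12,13}; accept 9 in set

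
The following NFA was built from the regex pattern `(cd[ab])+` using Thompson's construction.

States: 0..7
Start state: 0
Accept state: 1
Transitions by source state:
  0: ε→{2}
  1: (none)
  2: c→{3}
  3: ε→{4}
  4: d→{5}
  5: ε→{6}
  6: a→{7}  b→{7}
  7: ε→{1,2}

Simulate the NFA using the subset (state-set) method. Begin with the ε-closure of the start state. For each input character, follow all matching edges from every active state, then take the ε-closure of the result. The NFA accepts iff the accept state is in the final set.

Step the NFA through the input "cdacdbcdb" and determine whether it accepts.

initial (ε-close {0}): {0,2}
'c' @ 1: {3,4}
'd' @ 2: {5,6}
'a' @ 3: {1,2,7}  [accepting]
'c' @ 4: {3,4}
'd' @ 5: {5,6}
'b' @ 6: {1,2,7}  [accepting]
'c' @ 7: {3,4}
'd' @ 8: {5,6}
'b' @ 9: {1,2,7}  [accepting]
end set {1,2,7} — state 1 in

Answer: ACCEPT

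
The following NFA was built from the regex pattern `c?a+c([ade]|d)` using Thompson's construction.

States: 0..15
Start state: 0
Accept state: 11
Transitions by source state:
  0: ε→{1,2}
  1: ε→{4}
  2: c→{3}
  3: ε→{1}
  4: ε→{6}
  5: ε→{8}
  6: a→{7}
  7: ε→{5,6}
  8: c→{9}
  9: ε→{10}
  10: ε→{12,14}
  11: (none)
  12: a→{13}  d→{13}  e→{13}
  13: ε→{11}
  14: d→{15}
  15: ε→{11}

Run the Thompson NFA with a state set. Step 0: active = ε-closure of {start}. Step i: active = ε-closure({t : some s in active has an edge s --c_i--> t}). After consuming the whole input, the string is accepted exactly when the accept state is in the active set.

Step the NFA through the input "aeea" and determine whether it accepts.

start: ε-closure({0}) = {0,1,2,4,6}
'a' @ 1: {5,6,7,8}
'e' @ 2: {}  — no active states
rest 'ea' ignored (set empty)
final: {}; accept 11 not in set

Answer: REJECT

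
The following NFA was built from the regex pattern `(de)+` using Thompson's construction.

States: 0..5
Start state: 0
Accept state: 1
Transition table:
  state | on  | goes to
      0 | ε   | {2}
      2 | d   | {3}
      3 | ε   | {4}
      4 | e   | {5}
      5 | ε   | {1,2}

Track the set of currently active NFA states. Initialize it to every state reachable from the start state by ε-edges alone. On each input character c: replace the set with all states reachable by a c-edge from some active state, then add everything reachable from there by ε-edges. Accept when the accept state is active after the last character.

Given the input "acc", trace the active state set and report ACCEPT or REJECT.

initial (ε-close {0}): {0,2}
'a' @ 1: {}  — no active states
rest 'cc' ignored (set empty)
final: {}; accept 1 not in set

Answer: REJECT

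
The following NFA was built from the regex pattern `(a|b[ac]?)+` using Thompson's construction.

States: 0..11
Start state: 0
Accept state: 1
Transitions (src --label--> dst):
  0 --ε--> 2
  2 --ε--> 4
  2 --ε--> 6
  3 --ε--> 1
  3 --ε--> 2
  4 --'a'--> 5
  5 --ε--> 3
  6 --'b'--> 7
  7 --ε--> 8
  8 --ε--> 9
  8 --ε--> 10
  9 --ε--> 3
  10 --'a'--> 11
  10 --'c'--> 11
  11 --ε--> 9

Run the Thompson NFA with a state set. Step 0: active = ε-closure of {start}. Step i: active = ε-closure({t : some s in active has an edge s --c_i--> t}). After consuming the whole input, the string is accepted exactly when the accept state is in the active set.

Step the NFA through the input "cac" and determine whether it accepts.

Answer: REJECT

Derivation:
start: ε-closure({0}) = {0,2,4,6}
'c' @ 1: {}  — state set empty
rest 'ac' ignored (set empty)
after full input: {}  (accept=1 not in)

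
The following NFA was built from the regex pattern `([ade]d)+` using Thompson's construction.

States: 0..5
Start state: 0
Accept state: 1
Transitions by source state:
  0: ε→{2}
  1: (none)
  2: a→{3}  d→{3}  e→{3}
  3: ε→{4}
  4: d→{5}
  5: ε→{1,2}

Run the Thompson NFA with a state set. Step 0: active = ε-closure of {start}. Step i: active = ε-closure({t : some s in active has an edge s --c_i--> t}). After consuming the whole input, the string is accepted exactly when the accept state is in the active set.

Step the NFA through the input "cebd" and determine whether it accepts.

S₀ = ε-closure({0}) = {0,2}
'c' @ 1: {}  — dead — no transitions
rest 'ebd' ignored (set empty)
after full input: {}  (accept=1 not in)

Answer: REJECT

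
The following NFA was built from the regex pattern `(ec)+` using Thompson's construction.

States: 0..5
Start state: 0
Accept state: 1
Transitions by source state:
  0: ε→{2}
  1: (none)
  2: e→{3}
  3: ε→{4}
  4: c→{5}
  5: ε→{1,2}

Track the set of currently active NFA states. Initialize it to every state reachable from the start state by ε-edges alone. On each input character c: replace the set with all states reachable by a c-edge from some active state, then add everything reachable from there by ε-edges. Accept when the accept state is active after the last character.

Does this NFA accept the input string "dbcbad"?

Answer: REJECT

Trace:
S₀ = ε-closure({0}) = {0,2}
'd' @ 1: {}  — no active states
rest 'bcbad' ignored (set empty)
final: {}; accept 1 not in set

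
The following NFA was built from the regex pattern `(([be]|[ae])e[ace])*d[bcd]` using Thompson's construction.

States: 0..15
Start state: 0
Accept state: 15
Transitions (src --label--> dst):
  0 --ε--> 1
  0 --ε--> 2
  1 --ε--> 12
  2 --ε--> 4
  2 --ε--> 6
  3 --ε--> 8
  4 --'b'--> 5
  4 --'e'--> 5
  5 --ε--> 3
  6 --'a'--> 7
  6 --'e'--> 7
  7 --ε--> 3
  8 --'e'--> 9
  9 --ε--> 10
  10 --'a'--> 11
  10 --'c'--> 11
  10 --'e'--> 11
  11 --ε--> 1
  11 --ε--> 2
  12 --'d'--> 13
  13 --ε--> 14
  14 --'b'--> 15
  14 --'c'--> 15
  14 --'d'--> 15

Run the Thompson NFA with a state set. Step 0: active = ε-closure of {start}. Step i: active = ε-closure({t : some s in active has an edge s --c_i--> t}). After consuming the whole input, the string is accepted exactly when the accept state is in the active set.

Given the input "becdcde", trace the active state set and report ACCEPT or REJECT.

S₀ = ε-closure({0}) = {0,1,2,4,6,12}
'b' @ 1: {3,5,8}
'e' @ 2: {9,10}
'c' @ 3: {1,2,4,6,11,12}
'd' @ 4: {13,14}
'c' @ 5: {15}  (accept∈set)
'd' @ 6: {}  — dead — no transitions
rest 'e' ignored (set empty)
end set {} — state 15 not in

Answer: REJECT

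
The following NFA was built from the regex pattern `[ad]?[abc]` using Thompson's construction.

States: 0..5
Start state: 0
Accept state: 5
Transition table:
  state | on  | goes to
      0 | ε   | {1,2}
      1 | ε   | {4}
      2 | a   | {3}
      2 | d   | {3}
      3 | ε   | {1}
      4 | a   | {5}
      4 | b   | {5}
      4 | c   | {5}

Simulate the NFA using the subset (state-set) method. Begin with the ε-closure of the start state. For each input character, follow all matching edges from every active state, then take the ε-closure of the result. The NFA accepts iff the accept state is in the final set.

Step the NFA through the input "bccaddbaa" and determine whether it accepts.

start: ε-closure({0}) = {0,1,2,4}
'b' @ 1: {5}  [accepting]
'c' @ 2: {}  — state set empty
rest 'caddbaa' ignored (set empty)
final: {}; accept 5 not in set

Answer: REJECT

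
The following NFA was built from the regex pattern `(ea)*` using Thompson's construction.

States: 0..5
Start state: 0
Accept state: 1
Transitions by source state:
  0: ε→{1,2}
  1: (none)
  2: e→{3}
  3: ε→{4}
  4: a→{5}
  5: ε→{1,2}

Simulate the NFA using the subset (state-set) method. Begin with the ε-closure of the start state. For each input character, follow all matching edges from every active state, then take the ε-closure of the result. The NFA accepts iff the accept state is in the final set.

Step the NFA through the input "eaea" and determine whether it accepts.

initial (ε-close {0}): {0,1,2}
'e' @ 1: {3,4}
'a' @ 2: {1,2,5}  ✓accept
'e' @ 3: {3,4}
'a' @ 4: {1,2,5}  ✓accept
after full input: {1,2,5}  (accept=1 in)

Answer: ACCEPT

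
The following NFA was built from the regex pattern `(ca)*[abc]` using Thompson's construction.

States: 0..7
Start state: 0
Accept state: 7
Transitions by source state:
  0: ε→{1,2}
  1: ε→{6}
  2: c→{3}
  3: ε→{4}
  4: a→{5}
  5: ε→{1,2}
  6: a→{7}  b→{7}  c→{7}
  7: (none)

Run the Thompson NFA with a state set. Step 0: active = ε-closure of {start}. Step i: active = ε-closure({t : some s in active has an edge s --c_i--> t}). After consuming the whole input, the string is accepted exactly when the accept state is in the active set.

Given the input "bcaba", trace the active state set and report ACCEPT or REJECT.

start: ε-closure({0}) = {0,1,2,6}
'b' @ 1: {7}  ✓accept
'c' @ 2: {}  — no active states
rest 'aba' ignored (set empty)
final: {}; accept 7 not in set

Answer: REJECT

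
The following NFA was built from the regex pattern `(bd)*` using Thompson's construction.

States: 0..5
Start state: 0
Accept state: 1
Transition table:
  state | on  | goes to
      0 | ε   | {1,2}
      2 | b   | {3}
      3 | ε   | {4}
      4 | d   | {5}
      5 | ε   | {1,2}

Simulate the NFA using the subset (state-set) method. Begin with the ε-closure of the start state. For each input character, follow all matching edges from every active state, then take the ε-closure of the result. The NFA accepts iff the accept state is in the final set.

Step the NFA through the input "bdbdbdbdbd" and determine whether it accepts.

S₀ = ε-closure({0}) = {0,1,2}
'b' @ 1: {3,4}
'd' @ 2: {1,2,5}  (accept∈set)
'b' @ 3: {3,4}
'd' @ 4: {1,2,5}  (accept∈set)
'b' @ 5: {3,4}
'd' @ 6: {1,2,5}  (accept∈set)
'b' @ 7: {3,4}
'd' @ 8: {1,2,5}  (accept∈set)
'b' @ 9: {3,4}
'd' @ 10: {1,2,5}  (accept∈set)
final: {1,2,5}; accept 1 in set

Answer: ACCEPT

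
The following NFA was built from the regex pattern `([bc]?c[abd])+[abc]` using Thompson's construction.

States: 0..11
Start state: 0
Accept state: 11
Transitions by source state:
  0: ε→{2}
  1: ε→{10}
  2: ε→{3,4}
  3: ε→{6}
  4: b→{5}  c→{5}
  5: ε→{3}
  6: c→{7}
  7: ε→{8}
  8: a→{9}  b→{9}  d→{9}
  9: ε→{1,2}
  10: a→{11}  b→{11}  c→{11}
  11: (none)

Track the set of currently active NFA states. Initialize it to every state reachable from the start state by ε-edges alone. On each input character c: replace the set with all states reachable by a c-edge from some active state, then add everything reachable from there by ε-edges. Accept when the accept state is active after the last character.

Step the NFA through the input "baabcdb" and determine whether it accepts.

Answer: REJECT

Trace:
initial (ε-close {0}): {0,2,3,4,6}
'b' @ 1: {3,5,6}
'a' @ 2: {}  — dead — no transitions
rest 'abcdb' ignored (set empty)
end set {} — state 11 not in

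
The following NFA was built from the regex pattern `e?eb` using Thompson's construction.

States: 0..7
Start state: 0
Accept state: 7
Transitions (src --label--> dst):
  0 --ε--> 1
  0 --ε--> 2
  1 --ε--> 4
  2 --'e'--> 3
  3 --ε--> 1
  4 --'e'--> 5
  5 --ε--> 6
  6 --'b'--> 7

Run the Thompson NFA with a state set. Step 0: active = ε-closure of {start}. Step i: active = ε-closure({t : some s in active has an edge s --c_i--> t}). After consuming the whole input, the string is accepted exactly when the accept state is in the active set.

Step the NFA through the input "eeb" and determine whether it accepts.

Answer: ACCEPT

Trace:
initial (ε-close {0}): {0,1,2,4}
'e' @ 1: {1,3,4,5,6}
'e' @ 2: {5,6}
'b' @ 3: {7}  ✓accept
end set {7} — state 7 in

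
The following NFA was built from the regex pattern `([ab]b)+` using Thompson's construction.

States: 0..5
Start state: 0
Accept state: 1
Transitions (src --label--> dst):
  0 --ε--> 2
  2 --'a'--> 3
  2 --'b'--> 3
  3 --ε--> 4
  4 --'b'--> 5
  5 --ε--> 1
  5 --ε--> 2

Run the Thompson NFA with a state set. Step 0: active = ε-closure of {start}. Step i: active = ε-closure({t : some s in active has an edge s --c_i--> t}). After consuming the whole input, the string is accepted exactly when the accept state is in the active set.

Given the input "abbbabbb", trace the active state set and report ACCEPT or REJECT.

start: ε-closure({0}) = {0,2}
'a' @ 1: {3,4}
'b' @ 2: {1,2,5}  ✓accept
'b' @ 3: {3,4}
'b' @ 4: {1,2,5}  ✓accept
'a' @ 5: {3,4}
'b' @ 6: {1,2,5}  ✓accept
'b' @ 7: {3,4}
'b' @ 8: {1,2,5}  ✓accept
final: {1,2,5}; accept 1 in set

Answer: ACCEPT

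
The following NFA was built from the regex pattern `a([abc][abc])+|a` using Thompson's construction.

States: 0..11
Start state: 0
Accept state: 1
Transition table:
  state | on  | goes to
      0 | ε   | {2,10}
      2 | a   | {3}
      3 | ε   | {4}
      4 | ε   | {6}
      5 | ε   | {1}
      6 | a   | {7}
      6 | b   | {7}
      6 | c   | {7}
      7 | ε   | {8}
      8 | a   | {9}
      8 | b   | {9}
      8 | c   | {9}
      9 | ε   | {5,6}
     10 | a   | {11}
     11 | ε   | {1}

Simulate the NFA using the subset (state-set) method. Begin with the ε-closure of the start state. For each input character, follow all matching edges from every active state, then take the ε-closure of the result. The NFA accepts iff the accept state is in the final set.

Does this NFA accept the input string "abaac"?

Answer: ACCEPT

Derivation:
initial (ε-close {0}): {0,2,10}
'a' @ 1: {1,3,4,6,11}  (accept∈set)
'b' @ 2: {7,8}
'a' @ 3: {1,5,6,9}  (accept∈set)
'a' @ 4: {7,8}
'c' @ 5: {1,5,6,9}  (accept∈set)
end set {1,5,6,9} — state 1 in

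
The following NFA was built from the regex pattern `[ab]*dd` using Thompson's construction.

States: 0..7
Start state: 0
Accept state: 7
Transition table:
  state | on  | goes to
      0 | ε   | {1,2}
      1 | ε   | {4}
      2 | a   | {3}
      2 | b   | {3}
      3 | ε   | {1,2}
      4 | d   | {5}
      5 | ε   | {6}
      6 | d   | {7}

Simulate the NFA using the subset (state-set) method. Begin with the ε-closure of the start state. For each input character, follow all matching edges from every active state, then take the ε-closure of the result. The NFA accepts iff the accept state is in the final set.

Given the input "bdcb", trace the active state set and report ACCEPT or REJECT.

S₀ = ε-closure({0}) = {0,1,2,4}
'b' @ 1: {1,2,3,4}
'd' @ 2: {5,6}
'c' @ 3: {}  — state set empty
rest 'b' ignored (set empty)
after full input: {}  (accept=7 not in)

Answer: REJECT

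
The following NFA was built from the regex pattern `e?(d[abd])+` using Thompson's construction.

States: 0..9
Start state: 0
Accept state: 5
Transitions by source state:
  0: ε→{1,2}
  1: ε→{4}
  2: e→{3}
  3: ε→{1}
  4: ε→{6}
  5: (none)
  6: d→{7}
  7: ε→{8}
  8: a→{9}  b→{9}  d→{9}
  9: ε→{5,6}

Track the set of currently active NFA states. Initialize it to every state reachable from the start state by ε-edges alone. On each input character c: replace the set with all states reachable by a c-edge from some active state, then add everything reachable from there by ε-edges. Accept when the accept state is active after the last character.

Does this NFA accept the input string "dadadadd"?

Answer: ACCEPT

Trace:
S₀ = ε-closure({0}) = {0,1,2,4,6}
'd' @ 1: {7,8}
'a' @ 2: {5,6,9}  [accepting]
'd' @ 3: {7,8}
'a' @ 4: {5,6,9}  [accepting]
'd' @ 5: {7,8}
'a' @ 6: {5,6,9}  [accepting]
'd' @ 7: {7,8}
'd' @ 8: {5,6,9}  [accepting]
end set {5,6,9} — state 5 in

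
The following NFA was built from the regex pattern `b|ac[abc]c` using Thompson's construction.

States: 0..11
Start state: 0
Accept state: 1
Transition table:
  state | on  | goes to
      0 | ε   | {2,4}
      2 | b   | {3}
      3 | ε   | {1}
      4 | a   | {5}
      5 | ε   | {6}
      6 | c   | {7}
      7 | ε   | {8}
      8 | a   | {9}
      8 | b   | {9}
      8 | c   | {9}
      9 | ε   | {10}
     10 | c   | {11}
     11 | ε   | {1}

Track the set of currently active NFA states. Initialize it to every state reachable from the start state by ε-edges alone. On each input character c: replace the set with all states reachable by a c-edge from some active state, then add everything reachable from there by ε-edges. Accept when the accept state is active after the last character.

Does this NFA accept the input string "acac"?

Answer: ACCEPT

Derivation:
start: ε-closure({0}) = {0,2,4}
'a' @ 1: {5,6}
'c' @ 2: {7,8}
'a' @ 3: {9,10}
'c' @ 4: {1,11}  [accepting]
end set {1,11} — state 1 in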